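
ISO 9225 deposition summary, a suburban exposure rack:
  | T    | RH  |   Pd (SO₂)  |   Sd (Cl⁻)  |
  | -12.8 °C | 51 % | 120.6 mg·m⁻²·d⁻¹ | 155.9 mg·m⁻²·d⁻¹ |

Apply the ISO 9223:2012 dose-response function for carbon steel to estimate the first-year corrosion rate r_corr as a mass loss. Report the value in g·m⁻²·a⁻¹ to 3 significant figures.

r_corr = 74.3 g·m⁻²·a⁻¹

carbon steel: temperature factor f = +0.150·(-22.8) = -3.4200
  Pd branch = 1.77·Pd^0.52·e^(0.02·RH+f) = 1.941 μm/a
  Cl⁻ term: 0.102·155.9^0.62·exp(0.033·51+0.04·-12.8) = 7.529
  sum: 1.941 + 7.529 → r_corr = 9.47 μm/a
Convert to mass loss: 9.47 μm/a × 7.85 g/cm³ = 74.34 g·m⁻²·a⁻¹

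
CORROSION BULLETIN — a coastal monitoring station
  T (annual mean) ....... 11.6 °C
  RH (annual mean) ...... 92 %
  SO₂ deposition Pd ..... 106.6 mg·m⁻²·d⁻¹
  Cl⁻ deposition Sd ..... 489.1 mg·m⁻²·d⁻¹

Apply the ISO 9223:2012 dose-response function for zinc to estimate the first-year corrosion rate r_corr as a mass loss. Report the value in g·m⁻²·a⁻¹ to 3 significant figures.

r_corr = 68.0 g·m⁻²·a⁻¹

zinc: temperature factor f = -0.071·(1.6) = -0.1136
  SO₂ term: 0.0129·106.6^0.44·exp(0.046·92-0.1136) = 6.186
  Cl⁻ term: 0.0175·489.1^0.57·exp(0.008·92+0.085·11.6) = 3.341
  sum: 6.186 + 3.341 → r_corr = 9.527 μm/a
Convert to mass loss: 9.527 μm/a × 7.14 g/cm³ = 68.02 g·m⁻²·a⁻¹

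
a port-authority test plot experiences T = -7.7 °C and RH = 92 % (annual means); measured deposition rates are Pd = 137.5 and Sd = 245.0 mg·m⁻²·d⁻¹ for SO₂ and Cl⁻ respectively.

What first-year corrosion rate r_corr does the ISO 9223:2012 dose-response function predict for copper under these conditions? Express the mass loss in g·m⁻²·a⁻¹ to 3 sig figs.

r_corr = 11.8 g·m⁻²·a⁻¹

copper: temperature factor f = +0.126·(-17.7) = -2.2302
  SO₂ term: 0.0053·137.5^0.26·exp(0.059·92-2.2302) = 0.4667
  Cl⁻ term: 0.01025·245.0^0.27·exp(0.036·92+0.049·-7.7) = 0.8518
  r_corr = 0.4667 + 0.8518 = 1.318 μm/a
Convert to mass loss: 1.318 μm/a × 8.96 g/cm³ = 11.81 g·m⁻²·a⁻¹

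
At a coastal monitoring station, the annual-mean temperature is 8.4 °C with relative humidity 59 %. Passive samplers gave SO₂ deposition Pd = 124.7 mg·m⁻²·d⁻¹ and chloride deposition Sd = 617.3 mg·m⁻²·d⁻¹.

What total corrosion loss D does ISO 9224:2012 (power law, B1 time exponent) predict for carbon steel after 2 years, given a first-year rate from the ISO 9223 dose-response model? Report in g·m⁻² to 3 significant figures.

D(2) = 1.23e+03 g·m⁻²

carbon steel: T≤10 °C ⇒ hinge +0.150·(8.4−10) = -0.2400
  SO₂ term: 1.77·124.7^0.52·exp(0.02·59-0.2400) = 55.73
  Sd branch = 0.102·Sd^0.62·e^(0.033·RH+0.04·T) = 53.73 μm/a
  sum: 55.73 + 53.73 → r_corr = 109.5 μm/a
Power-law: D(2) = r_corr · 2^0.523
  D(2) = 109.5 × 2^0.523 = 109.5 × 1.437 = 157.3 μm
  Mass loss = 157.3 μm × 7.85 g/cm³ = 1235 g·m⁻²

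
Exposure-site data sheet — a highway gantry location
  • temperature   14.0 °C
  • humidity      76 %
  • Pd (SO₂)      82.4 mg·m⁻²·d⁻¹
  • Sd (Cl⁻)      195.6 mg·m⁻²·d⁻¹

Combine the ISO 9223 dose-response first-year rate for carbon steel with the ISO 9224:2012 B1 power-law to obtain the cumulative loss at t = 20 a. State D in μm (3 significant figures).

D(20) = 587 μm

carbon steel: T>10 °C ⇒ hinge -0.054·(14.0−10) = -0.2160
  SO₂ term: 1.77·82.4^0.52·exp(0.02·76-0.2160) = 64.65
  Sd branch = 0.102·Sd^0.62·e^(0.033·RH+0.04·T) = 57.76 μm/a
  r_corr = 64.65 + 57.76 = 122.4 μm/a
ISO 9224: D(t) = r_corr · t^b with b = 0.523 (carbon steel, B1)
  D(20) = 122.4 × 20^0.523 = 122.4 × 4.791 = 586.5 μm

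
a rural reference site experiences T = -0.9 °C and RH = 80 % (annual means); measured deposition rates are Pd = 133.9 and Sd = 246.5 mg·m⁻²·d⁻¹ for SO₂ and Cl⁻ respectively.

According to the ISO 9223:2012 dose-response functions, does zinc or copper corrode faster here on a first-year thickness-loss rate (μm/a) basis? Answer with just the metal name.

zinc

zinc: temperature factor f = +0.038·(-10.9) = -0.4142
  sulphur-dioxide contribution → 2.915 μm/a
  chloride contribution → 0.7097 μm/a
  ⇒ r_corr(zinc) = 3.625 μm/a
copper: f(T) = +0.126·(T−10) [T≤10 °C] = -1.3734
  sulphur-dioxide contribution → 0.5378 μm/a
  chloride contribution → 0.7729 μm/a
  ⇒ r_corr(copper) = 1.311 μm/a
Ordering by μm/a: zinc (3.63) > copper (1.31)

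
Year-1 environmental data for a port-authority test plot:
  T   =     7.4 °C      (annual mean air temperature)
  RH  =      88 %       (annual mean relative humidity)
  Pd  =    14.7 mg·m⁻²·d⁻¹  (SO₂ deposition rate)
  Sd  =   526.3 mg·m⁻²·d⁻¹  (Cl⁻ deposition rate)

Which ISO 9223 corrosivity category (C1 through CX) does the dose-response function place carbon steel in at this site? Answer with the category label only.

C5

carbon steel: T≤10 °C ⇒ hinge +0.150·(7.4−10) = -0.3900
  Pd branch = 1.77·Pd^0.52·e^(0.02·RH+f) = 28.18 μm/a
  Sd branch = 0.102·Sd^0.62·e^(0.033·RH+0.04·T) = 121.8 μm/a
  sum: 28.18 + 121.8 → r_corr = 149.9 μm/a
150 μm/a falls in (80, 200] for carbon steel → category C5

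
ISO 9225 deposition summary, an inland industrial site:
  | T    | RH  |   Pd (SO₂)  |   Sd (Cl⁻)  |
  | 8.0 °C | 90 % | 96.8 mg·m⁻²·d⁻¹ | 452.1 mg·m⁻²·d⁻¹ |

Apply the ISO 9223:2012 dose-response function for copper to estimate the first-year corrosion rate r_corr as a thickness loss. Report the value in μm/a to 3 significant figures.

r_corr = 4.76 μm/a

copper: f(T) = +0.126·(T−10) [T≤10 °C] = -0.2520
  SO₂ term: 0.0053·96.8^0.26·exp(0.059·90-0.2520) = 2.737
  Sd branch = 0.01025·Sd^0.27·e^(0.036·RH+0.049·T) = 2.018 μm/a
  r_corr = 2.737 + 2.018 = 4.755 μm/a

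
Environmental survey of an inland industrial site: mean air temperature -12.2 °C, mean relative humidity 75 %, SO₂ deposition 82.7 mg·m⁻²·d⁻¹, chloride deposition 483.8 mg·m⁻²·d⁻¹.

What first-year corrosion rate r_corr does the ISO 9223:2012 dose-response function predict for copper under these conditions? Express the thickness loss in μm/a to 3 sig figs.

r_corr = 0.530 μm/a

copper: f(T) = +0.126·(T−10) [T≤10 °C] = -2.7972
  sulphur-dioxide contribution → 0.08507 μm/a
  chloride contribution → 0.4452 μm/a
  ⇒ r_corr(copper) = 0.5303 μm/a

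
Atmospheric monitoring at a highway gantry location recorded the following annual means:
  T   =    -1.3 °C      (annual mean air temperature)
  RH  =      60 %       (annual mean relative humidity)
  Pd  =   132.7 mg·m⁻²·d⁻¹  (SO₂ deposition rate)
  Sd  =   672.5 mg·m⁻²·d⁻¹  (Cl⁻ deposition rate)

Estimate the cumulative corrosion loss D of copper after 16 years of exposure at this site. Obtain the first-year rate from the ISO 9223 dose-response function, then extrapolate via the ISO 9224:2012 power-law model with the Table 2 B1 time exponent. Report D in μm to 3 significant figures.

D(16) = 4.07 μm

copper: T≤10 °C ⇒ hinge +0.126·(-1.3−10) = -1.4238
  SO₂ term: 0.0053·132.7^0.26·exp(0.059·60-1.4238) = 0.1568
  Cl⁻ term: 0.01025·672.5^0.27·exp(0.036·60+0.049·-1.3) = 0.4837
  r_corr = 0.1568 + 0.4837 = 0.6405 μm/a
Power-law: D(16) = r_corr · 16^0.667
  D(16) = 0.6405 × 16^0.667 = 0.6405 × 6.355 = 4.071 μm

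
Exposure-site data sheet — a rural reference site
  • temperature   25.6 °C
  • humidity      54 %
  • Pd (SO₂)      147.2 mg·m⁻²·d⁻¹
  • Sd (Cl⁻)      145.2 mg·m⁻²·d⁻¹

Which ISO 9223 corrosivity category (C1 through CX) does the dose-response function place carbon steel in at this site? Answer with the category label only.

C4

carbon steel: T>10 °C ⇒ hinge -0.054·(25.6−10) = -0.8424
  SO₂ term: 1.77·147.2^0.52·exp(0.02·54-0.8424) = 30.09
  Cl⁻ term: 0.102·145.2^0.62·exp(0.033·54+0.04·25.6) = 36.95
  r_corr = 30.09 + 36.95 = 67.05 μm/a
67 μm/a falls in (50, 80] for carbon steel → category C4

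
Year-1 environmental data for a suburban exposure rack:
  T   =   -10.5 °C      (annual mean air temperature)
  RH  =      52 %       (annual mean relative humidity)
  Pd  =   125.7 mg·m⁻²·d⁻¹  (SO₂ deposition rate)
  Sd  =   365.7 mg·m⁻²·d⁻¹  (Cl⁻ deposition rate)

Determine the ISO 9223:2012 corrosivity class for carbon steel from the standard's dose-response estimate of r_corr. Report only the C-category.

carbon steel: temperature factor f = +0.150·(-20.5) = -3.0750
  Pd branch = 1.77·Pd^0.52·e^(0.02·RH+f) = 2.857 μm/a
  Sd branch = 0.102·Sd^0.62·e^(0.033·RH+0.04·T) = 14.47 μm/a
  sum: 2.857 + 14.47 → r_corr = 17.33 μm/a
ISO 9223 Table 2 (carbon steel): 1.3 < 17.3 ≤ 25 μm/a ⇒ C2

C2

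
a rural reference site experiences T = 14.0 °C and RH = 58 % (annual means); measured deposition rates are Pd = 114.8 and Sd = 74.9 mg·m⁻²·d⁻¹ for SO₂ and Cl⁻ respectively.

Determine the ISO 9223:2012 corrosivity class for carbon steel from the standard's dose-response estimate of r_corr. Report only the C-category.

carbon steel: T>10 °C ⇒ hinge -0.054·(14.0−10) = -0.2160
  Pd branch = 1.77·Pd^0.52·e^(0.02·RH+f) = 53.59 μm/a
  Sd branch = 0.102·Sd^0.62·e^(0.033·RH+0.04·T) = 17.59 μm/a
  sum: 53.59 + 17.59 → r_corr = 71.18 μm/a
71.2 μm/a falls in (50, 80] for carbon steel → category C4

C4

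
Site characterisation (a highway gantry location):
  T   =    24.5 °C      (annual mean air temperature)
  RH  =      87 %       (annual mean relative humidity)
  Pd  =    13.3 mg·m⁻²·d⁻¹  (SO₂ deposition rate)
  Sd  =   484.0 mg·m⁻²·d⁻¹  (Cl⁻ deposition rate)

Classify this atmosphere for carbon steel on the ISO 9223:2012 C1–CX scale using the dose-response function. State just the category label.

carbon steel: temperature factor f = -0.054·(14.5) = -0.7830
  sulphur-dioxide contribution → 17.7 μm/a
  chloride contribution → 221.7 μm/a
  total first-year rate 239.4 μm/a
Category bounds: 200…700 μm/a bracket r_corr ⇒ CX

CX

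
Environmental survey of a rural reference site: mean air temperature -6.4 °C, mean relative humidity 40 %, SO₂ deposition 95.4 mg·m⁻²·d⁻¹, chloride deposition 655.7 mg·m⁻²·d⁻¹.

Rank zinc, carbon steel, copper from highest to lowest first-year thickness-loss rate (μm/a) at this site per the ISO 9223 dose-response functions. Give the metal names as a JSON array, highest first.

["carbon steel", "zinc", "copper"]

zinc: T≤10 °C ⇒ hinge +0.038·(-6.4−10) = -0.6232
  Pd branch = 0.0129·Pd^0.44·e^(0.046·RH+f) = 0.3236 μm/a
  Cl⁻ term: 0.0175·655.7^0.57·exp(0.008·40+0.085·-6.4) = 0.564
  sum: 0.3236 + 0.564 → r_corr = 0.8876 μm/a
carbon steel: temperature factor f = +0.150·(-16.4) = -2.4600
  SO₂ term: 1.77·95.4^0.52·exp(0.02·40-2.4600) = 3.601
  Sd branch = 0.102·Sd^0.62·e^(0.033·RH+0.04·T) = 16.48 μm/a
  sum: 3.601 + 16.48 → r_corr = 20.08 μm/a
copper: temperature factor f = +0.126·(-16.4) = -2.0664
  Pd branch = 0.0053·Pd^0.26·e^(0.059·RH+f) = 0.02325 μm/a
  Sd branch = 0.01025·Sd^0.27·e^(0.036·RH+0.049·T) = 0.1821 μm/a
  sum: 0.02325 + 0.1821 → r_corr = 0.2054 μm/a
Ordering by μm/a: carbon steel (20.1) > zinc (0.888) > copper (0.205)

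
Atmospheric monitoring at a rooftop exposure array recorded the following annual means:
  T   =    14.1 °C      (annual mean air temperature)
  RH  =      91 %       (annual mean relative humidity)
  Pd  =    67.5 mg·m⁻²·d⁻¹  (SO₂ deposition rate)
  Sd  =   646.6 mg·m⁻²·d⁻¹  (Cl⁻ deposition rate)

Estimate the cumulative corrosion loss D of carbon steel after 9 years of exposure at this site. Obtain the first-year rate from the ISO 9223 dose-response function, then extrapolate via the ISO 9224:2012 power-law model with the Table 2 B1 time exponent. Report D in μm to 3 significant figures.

D(9) = 877 μm

carbon steel: T>10 °C ⇒ hinge -0.054·(14.1−10) = -0.2214
  sulphur-dioxide contribution → 78.25 μm/a
  chloride contribution → 199.7 μm/a
  total first-year rate 277.9 μm/a
Power-law: D(9) = r_corr · 9^0.523
  D(9) = 277.9 × 9^0.523 = 277.9 × 3.156 = 877 μm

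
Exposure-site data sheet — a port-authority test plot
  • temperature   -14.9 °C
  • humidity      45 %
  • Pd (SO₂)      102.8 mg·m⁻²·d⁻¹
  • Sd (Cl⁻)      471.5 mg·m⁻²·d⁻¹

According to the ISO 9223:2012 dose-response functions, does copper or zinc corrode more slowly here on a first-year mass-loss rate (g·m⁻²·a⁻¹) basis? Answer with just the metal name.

copper

copper: temperature factor f = +0.126·(-24.9) = -3.1374
  sulphur-dioxide contribution → 0.01091 μm/a
  chloride contribution → 0.1315 μm/a
  total first-year rate 0.1424 μm/a
  mass loss = 0.1424 μm/a × 8.96 g/cm³ = 1.276 g·m⁻²·a⁻¹
zinc: temperature factor f = +0.038·(-24.9) = -0.9462
  sulphur-dioxide contribution → 0.3047 μm/a
  chloride contribution → 0.2362 μm/a
  total first-year rate 0.5409 μm/a
  mass loss = 0.5409 μm/a × 7.14 g/cm³ = 3.862 g·m⁻²·a⁻¹
Ordering by g·m⁻²·a⁻¹: zinc (3.86) > copper (1.28)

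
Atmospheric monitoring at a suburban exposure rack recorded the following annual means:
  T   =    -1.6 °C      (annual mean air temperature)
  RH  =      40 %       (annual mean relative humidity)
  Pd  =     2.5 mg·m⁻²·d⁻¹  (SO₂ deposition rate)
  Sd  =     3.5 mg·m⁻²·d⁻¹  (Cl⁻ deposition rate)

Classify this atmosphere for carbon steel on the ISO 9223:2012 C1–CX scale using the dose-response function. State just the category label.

C2

carbon steel: f(T) = +0.150·(T−10) [T≤10 °C] = -1.7400
  sulphur-dioxide contribution → 1.113 μm/a
  chloride contribution → 0.7787 μm/a
  total first-year rate 1.892 μm/a
1.89 μm/a falls in (1.3, 25] for carbon steel → category C2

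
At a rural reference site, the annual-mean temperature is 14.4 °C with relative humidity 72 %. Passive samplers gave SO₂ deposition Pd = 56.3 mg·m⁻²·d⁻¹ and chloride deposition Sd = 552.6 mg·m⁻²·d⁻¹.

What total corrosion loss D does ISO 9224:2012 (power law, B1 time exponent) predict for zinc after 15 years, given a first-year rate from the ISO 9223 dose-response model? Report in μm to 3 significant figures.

D(15) = 48.8 μm

zinc: T>10 °C ⇒ hinge -0.071·(14.4−10) = -0.3124
  sulphur-dioxide contribution → 1.526 μm/a
  chloride contribution → 3.872 μm/a
  ⇒ r_corr(zinc) = 5.398 μm/a
ISO 9224: D(t) = r_corr · t^b with b = 0.813 (zinc, B1)
  D(15) = 5.398 × 15^0.813 = 5.398 × 9.04 = 48.8 μm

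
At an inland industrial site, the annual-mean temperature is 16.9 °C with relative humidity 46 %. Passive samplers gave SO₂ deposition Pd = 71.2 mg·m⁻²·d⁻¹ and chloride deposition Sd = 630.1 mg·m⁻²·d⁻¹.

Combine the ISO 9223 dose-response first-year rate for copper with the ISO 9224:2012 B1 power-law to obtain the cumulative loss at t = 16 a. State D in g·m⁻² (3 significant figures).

D(16) = 47.8 g·m⁻²

copper: temperature factor f = -0.080·(6.9) = -0.5520
  sulphur-dioxide contribution → 0.1396 μm/a
  chloride contribution → 0.7005 μm/a
  total first-year rate 0.8401 μm/a
Long-term exponent b (ISO 9224 Table 2, B1) = 0.667
  D(16) = 0.8401 × 16^0.667 = 0.8401 × 6.355 = 5.339 μm
  Mass loss = 5.339 μm × 8.96 g/cm³ = 47.84 g·m⁻²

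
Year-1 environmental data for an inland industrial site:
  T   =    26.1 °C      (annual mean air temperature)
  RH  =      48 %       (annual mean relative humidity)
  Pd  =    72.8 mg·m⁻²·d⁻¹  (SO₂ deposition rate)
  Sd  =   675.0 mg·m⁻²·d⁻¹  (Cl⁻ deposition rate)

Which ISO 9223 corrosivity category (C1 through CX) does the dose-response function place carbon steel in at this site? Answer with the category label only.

C5

carbon steel: f(T) = -0.054·(T−10) [T>10 °C] = -0.8694
  SO₂ term: 1.77·72.8^0.52·exp(0.02·48-0.8694) = 18.01
  Sd branch = 0.102·Sd^0.62·e^(0.033·RH+0.04·T) = 80.19 μm/a
  sum: 18.01 + 80.19 → r_corr = 98.2 μm/a
98.2 μm/a falls in (80, 200] for carbon steel → category C5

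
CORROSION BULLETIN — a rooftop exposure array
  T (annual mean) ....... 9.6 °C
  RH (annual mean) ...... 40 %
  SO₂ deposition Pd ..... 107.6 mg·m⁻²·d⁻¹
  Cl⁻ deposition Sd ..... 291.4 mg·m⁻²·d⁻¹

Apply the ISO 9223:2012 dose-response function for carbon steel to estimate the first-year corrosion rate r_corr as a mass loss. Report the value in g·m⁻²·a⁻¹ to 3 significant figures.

carbon steel: temperature factor f = +0.150·(-0.4) = -0.0600
  sulphur-dioxide contribution → 42.26 μm/a
  chloride contribution → 18.91 μm/a
  total first-year rate 61.16 μm/a
Convert to mass loss: 61.16 μm/a × 7.85 g/cm³ = 480.1 g·m⁻²·a⁻¹

r_corr = 480 g·m⁻²·a⁻¹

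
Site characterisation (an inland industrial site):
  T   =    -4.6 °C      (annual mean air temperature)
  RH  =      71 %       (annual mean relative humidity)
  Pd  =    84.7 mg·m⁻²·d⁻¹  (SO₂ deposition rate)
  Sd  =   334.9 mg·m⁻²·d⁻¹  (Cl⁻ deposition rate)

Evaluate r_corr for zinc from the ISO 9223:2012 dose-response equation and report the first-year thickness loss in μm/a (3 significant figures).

zinc: T≤10 °C ⇒ hinge +0.038·(-4.6−10) = -0.5548
  SO₂ term: 0.0129·84.7^0.44·exp(0.046·71-0.5548) = 1.369
  Cl⁻ term: 0.0175·334.9^0.57·exp(0.008·71+0.085·-4.6) = 0.5743
  r_corr = 1.369 + 0.5743 = 1.943 μm/a

r_corr = 1.94 μm/a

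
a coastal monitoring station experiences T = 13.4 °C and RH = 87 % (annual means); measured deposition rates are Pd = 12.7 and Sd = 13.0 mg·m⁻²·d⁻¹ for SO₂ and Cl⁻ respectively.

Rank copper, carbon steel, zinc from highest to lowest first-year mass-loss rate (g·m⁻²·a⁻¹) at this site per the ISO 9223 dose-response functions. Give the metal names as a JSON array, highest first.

copper: f(T) = -0.080·(T−10) [T>10 °C] = -0.2720
  sulphur-dioxide contribution → 1.325 μm/a
  chloride contribution → 0.9054 μm/a
  total first-year rate 2.231 μm/a
  mass loss = 2.231 μm/a × 8.96 g/cm³ = 19.99 g·m⁻²·a⁻¹
carbon steel: f(T) = -0.054·(T−10) [T>10 °C] = -0.1836
  sulphur-dioxide contribution → 31.47 μm/a
  chloride contribution → 15.1 μm/a
  total first-year rate 46.57 μm/a
  mass loss = 46.57 μm/a × 7.85 g/cm³ = 365.5 g·m⁻²·a⁻¹
zinc: T>10 °C ⇒ hinge -0.071·(13.4−10) = -0.2414
  sulphur-dioxide contribution → 1.696 μm/a
  chloride contribution → 0.4731 μm/a
  ⇒ r_corr(zinc) = 2.169 μm/a
  mass loss = 2.169 μm/a × 7.14 g/cm³ = 15.49 g·m⁻²·a⁻¹
Ordering by g·m⁻²·a⁻¹: carbon steel (366) > copper (20) > zinc (15.5)

["carbon steel", "copper", "zinc"]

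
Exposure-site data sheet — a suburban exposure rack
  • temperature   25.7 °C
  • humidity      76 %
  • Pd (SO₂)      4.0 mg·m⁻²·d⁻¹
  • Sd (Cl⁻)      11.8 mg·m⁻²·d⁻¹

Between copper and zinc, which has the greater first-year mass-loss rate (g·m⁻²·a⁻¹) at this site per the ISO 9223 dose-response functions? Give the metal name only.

copper

copper: temperature factor f = -0.080·(15.7) = -1.2560
  sulphur-dioxide contribution → 0.1917 μm/a
  chloride contribution → 1.085 μm/a
  total first-year rate 1.276 μm/a
  mass loss = 1.276 μm/a × 8.96 g/cm³ = 11.44 g·m⁻²·a⁻¹
zinc: f(T) = -0.071·(T−10) [T>10 °C] = -1.1147
  sulphur-dioxide contribution → 0.2569 μm/a
  chloride contribution → 1.166 μm/a
  ⇒ r_corr(zinc) = 1.423 μm/a
  mass loss = 1.423 μm/a × 7.14 g/cm³ = 10.16 g·m⁻²·a⁻¹
Ordering by g·m⁻²·a⁻¹: copper (11.4) > zinc (10.2)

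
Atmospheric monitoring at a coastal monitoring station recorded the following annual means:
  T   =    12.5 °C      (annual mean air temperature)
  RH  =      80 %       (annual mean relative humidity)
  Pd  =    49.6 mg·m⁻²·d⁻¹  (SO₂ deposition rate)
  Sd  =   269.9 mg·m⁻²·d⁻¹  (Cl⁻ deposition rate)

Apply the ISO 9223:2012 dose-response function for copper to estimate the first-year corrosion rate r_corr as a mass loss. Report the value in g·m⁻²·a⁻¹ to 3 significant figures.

copper: f(T) = -0.080·(T−10) [T>10 °C] = -0.2000
  sulphur-dioxide contribution → 1.343 μm/a
  chloride contribution → 1.527 μm/a
  ⇒ r_corr(copper) = 2.87 μm/a
Convert to mass loss: 2.87 μm/a × 8.96 g/cm³ = 25.72 g·m⁻²·a⁻¹

r_corr = 25.7 g·m⁻²·a⁻¹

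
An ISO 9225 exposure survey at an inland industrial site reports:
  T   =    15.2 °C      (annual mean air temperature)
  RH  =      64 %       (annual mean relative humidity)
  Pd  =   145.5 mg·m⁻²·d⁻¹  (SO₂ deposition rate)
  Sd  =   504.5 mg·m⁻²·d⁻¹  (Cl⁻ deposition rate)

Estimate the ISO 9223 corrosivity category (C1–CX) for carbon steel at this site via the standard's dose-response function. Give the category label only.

C5

carbon steel: f(T) = -0.054·(T−10) [T>10 °C] = -0.2808
  Pd branch = 1.77·Pd^0.52·e^(0.02·RH+f) = 64.06 μm/a
  Cl⁻ term: 0.102·504.5^0.62·exp(0.033·64+0.04·15.2) = 73.39
  sum: 64.06 + 73.39 → r_corr = 137.5 μm/a
Category bounds: 80…200 μm/a bracket r_corr ⇒ C5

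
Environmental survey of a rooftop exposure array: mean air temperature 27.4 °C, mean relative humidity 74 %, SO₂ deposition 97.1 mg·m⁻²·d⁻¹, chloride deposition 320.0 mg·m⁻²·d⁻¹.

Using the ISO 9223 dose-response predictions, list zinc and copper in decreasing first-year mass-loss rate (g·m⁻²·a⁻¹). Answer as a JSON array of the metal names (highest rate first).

zinc: T>10 °C ⇒ hinge -0.071·(27.4−10) = -1.2354
  sulphur-dioxide contribution → 0.8448 μm/a
  chloride contribution → 8.701 μm/a
  total first-year rate 9.545 μm/a
  mass loss = 9.545 μm/a × 7.14 g/cm³ = 68.15 g·m⁻²·a⁻¹
copper: T>10 °C ⇒ hinge -0.080·(27.4−10) = -1.3920
  sulphur-dioxide contribution → 0.3408 μm/a
  chloride contribution → 2.674 μm/a
  total first-year rate 3.015 μm/a
  mass loss = 3.015 μm/a × 8.96 g/cm³ = 27.01 g·m⁻²·a⁻¹
Ordering by g·m⁻²·a⁻¹: zinc (68.2) > copper (27)

["zinc", "copper"]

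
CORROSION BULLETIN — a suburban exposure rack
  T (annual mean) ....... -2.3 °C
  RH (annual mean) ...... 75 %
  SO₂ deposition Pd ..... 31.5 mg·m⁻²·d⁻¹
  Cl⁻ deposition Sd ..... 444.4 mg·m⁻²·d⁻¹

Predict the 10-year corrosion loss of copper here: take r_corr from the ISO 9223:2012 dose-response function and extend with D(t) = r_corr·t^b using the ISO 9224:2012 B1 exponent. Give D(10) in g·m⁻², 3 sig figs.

D(10) = 39.0 g·m⁻²

copper: T≤10 °C ⇒ hinge +0.126·(-2.3−10) = -1.5498
  sulphur-dioxide contribution → 0.2304 μm/a
  chloride contribution → 0.7068 μm/a
  total first-year rate 0.9372 μm/a
Long-term exponent b (ISO 9224 Table 2, B1) = 0.667
  D(10) = 0.9372 × 10^0.667 = 0.9372 × 4.645 = 4.353 μm
  Mass loss = 4.353 μm × 8.96 g/cm³ = 39.01 g·m⁻²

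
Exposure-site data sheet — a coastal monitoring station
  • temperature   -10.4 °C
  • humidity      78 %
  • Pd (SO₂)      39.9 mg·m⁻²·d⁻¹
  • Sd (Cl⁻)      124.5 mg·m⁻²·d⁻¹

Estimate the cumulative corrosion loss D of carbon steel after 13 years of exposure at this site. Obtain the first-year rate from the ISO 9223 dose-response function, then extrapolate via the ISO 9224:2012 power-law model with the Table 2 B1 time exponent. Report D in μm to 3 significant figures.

D(13) = 77.5 μm

carbon steel: temperature factor f = +0.150·(-20.4) = -3.0600
  sulphur-dioxide contribution → 2.686 μm/a
  chloride contribution → 17.57 μm/a
  ⇒ r_corr(carbon steel) = 20.26 μm/a
ISO 9224: D(t) = r_corr · t^b with b = 0.523 (carbon steel, B1)
  D(13) = 20.26 × 13^0.523 = 20.26 × 3.825 = 77.48 μm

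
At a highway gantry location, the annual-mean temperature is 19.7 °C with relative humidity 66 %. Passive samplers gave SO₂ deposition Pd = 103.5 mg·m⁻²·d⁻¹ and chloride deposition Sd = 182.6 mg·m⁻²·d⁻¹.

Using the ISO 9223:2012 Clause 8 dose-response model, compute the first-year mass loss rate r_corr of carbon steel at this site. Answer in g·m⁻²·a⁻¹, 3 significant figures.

carbon steel: temperature factor f = -0.054·(9.7) = -0.5238
  sulphur-dioxide contribution → 43.81 μm/a
  chloride contribution → 49.99 μm/a
  total first-year rate 93.79 μm/a
Convert to mass loss: 93.79 μm/a × 7.85 g/cm³ = 736.3 g·m⁻²·a⁻¹

r_corr = 736 g·m⁻²·a⁻¹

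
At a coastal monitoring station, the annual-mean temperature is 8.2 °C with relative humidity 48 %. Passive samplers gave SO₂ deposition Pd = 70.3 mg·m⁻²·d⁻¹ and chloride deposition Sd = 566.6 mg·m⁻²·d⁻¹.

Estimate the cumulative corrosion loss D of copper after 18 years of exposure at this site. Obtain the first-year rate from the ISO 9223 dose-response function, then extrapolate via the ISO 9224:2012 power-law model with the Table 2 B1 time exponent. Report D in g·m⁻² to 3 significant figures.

D(18) = 42.8 g·m⁻²

copper: temperature factor f = +0.126·(-1.8) = -0.2268
  sulphur-dioxide contribution → 0.2167 μm/a
  chloride contribution → 0.4776 μm/a
  ⇒ r_corr(copper) = 0.6943 μm/a
ISO 9224: D(t) = r_corr · t^b with b = 0.667 (copper, B1)
  D(18) = 0.6943 × 18^0.667 = 0.6943 × 6.875 = 4.773 μm
  Mass loss = 4.773 μm × 8.96 g/cm³ = 42.77 g·m⁻²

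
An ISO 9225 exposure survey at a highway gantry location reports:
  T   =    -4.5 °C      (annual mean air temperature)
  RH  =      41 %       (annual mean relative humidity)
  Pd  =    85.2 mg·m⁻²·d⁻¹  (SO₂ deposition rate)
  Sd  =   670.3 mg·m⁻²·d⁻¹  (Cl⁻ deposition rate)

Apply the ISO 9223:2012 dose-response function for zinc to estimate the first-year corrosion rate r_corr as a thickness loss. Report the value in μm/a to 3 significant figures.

zinc: temperature factor f = +0.038·(-14.5) = -0.5510
  Pd branch = 0.0129·Pd^0.44·e^(0.046·RH+f) = 0.3466 μm/a
  Cl⁻ term: 0.0175·670.3^0.57·exp(0.008·41+0.085·-4.5) = 0.6766
  sum: 0.3466 + 0.6766 → r_corr = 1.023 μm/a

r_corr = 1.02 μm/a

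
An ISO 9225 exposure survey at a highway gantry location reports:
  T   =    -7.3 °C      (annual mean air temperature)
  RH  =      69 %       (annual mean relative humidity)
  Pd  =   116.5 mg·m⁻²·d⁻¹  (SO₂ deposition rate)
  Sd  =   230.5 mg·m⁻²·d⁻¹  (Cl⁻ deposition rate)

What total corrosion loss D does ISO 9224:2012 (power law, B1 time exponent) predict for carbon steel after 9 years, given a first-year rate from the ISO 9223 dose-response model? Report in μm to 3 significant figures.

D(9) = 88.0 μm

carbon steel: T≤10 °C ⇒ hinge +0.150·(-7.3−10) = -2.5950
  Pd branch = 1.77·Pd^0.52·e^(0.02·RH+f) = 6.234 μm/a
  Sd branch = 0.102·Sd^0.62·e^(0.033·RH+0.04·T) = 21.65 μm/a
  sum: 6.234 + 21.65 → r_corr = 27.89 μm/a
ISO 9224: D(t) = r_corr · t^b with b = 0.523 (carbon steel, B1)
  D(9) = 27.89 × 9^0.523 = 27.89 × 3.156 = 88 μm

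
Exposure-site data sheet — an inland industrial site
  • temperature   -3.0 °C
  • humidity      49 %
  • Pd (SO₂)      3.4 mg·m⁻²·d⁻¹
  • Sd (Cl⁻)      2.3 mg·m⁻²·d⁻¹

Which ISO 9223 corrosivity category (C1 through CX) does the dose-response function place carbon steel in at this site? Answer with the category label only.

carbon steel: temperature factor f = +0.150·(-13.0) = -1.9500
  sulphur-dioxide contribution → 1.268 μm/a
  chloride contribution → 0.7639 μm/a
  total first-year rate 2.032 μm/a
Category bounds: 1.3…25 μm/a bracket r_corr ⇒ C2

C2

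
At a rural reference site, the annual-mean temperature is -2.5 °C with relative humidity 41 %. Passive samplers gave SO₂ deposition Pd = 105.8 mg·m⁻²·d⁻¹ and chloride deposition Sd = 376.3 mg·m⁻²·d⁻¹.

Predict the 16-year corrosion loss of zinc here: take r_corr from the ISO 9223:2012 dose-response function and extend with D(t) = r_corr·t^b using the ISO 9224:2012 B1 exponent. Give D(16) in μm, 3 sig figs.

D(16) = 9.42 μm

zinc: T≤10 °C ⇒ hinge +0.038·(-2.5−10) = -0.4750
  SO₂ term: 0.0129·105.8^0.44·exp(0.046·41-0.4750) = 0.4113
  Cl⁻ term: 0.0175·376.3^0.57·exp(0.008·41+0.085·-2.5) = 0.5771
  r_corr = 0.4113 + 0.5771 = 0.9884 μm/a
Long-term exponent b (ISO 9224 Table 2, B1) = 0.813
  D(16) = 0.9884 × 16^0.813 = 0.9884 × 9.527 = 9.416 μm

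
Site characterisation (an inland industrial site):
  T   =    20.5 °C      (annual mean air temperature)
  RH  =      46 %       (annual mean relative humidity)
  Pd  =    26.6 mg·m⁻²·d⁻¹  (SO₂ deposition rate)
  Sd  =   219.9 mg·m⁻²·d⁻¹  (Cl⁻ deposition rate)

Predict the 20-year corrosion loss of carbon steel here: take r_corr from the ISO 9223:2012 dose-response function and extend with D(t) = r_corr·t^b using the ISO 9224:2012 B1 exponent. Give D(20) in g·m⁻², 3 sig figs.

D(20) = 1.65e+03 g·m⁻²

carbon steel: T>10 °C ⇒ hinge -0.054·(20.5−10) = -0.5670
  sulphur-dioxide contribution → 13.87 μm/a
  chloride contribution → 29.93 μm/a
  ⇒ r_corr(carbon steel) = 43.81 μm/a
ISO 9224: D(t) = r_corr · t^b with b = 0.523 (carbon steel, B1)
  D(20) = 43.81 × 20^0.523 = 43.81 × 4.791 = 209.9 μm
  Mass loss = 209.9 μm × 7.85 g/cm³ = 1648 g·m⁻²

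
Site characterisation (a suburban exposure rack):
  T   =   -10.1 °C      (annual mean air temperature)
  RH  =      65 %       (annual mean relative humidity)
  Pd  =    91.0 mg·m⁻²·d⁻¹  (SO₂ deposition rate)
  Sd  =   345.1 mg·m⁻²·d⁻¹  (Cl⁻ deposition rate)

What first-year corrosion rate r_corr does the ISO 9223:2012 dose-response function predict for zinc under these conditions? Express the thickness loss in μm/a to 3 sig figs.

r_corr = 1.22 μm/a

zinc: f(T) = +0.038·(T−10) [T≤10 °C] = -0.7638
  SO₂ term: 0.0129·91.0^0.44·exp(0.046·65-0.7638) = 0.8697
  Sd branch = 0.0175·Sd^0.57·e^(0.008·RH+0.085·T) = 0.3489 μm/a
  r_corr = 0.8697 + 0.3489 = 1.219 μm/a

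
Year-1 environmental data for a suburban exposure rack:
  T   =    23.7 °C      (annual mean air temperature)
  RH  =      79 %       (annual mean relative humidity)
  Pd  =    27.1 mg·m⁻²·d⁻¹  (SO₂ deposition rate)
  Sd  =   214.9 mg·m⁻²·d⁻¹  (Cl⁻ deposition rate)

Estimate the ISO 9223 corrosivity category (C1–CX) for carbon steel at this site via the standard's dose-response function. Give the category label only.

C5

carbon steel: T>10 °C ⇒ hinge -0.054·(23.7−10) = -0.7398
  Pd branch = 1.77·Pd^0.52·e^(0.02·RH+f) = 22.8 μm/a
  Cl⁻ term: 0.102·214.9^0.62·exp(0.033·79+0.04·23.7) = 99.66
  sum: 22.8 + 99.66 → r_corr = 122.5 μm/a
122 μm/a falls in (80, 200] for carbon steel → category C5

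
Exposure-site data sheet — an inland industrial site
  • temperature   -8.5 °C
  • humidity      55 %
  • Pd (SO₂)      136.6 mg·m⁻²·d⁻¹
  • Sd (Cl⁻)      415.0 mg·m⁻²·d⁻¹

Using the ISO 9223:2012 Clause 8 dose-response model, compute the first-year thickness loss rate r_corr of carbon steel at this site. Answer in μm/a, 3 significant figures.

carbon steel: T≤10 °C ⇒ hinge +0.150·(-8.5−10) = -2.7750
  SO₂ term: 1.77·136.6^0.52·exp(0.02·55-2.7750) = 4.275
  Cl⁻ term: 0.102·415.0^0.62·exp(0.033·55+0.04·-8.5) = 18.72
  sum: 4.275 + 18.72 → r_corr = 23 μm/a

r_corr = 23.0 μm/a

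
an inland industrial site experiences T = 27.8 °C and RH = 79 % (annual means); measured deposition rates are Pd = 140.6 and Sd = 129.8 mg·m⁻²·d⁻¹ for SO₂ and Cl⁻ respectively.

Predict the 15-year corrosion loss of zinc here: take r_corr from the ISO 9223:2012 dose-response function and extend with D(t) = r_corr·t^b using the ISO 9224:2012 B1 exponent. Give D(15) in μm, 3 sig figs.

zinc: f(T) = -0.071·(T−10) [T>10 °C] = -1.2638
  sulphur-dioxide contribution → 1.216 μm/a
  chloride contribution → 5.602 μm/a
  ⇒ r_corr(zinc) = 6.818 μm/a
Long-term exponent b (ISO 9224 Table 2, B1) = 0.813
  D(15) = 6.818 × 15^0.813 = 6.818 × 9.04 = 61.63 μm

D(15) = 61.6 μm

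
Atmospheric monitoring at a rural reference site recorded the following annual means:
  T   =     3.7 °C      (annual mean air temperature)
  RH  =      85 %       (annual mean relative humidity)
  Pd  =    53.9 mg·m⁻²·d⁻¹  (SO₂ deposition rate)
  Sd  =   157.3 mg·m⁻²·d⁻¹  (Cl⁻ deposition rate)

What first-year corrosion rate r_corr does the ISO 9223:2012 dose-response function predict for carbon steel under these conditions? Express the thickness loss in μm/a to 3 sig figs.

r_corr = 74.9 μm/a

carbon steel: f(T) = +0.150·(T−10) [T≤10 °C] = -0.9450
  sulphur-dioxide contribution → 29.94 μm/a
  chloride contribution → 44.98 μm/a
  total first-year rate 74.93 μm/a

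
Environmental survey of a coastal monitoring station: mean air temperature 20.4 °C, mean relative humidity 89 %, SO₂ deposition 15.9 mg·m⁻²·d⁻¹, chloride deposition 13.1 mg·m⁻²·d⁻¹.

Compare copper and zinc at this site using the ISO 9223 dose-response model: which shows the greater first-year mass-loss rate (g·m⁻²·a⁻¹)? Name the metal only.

copper: temperature factor f = -0.080·(10.4) = -0.8320
  sulphur-dioxide contribution → 0.9032 μm/a
  chloride contribution → 1.374 μm/a
  total first-year rate 2.277 μm/a
  mass loss = 2.277 μm/a × 8.96 g/cm³ = 20.4 g·m⁻²·a⁻¹
zinc: T>10 °C ⇒ hinge -0.071·(20.4−10) = -0.7384
  sulphur-dioxide contribution → 1.249 μm/a
  chloride contribution → 0.8753 μm/a
  ⇒ r_corr(zinc) = 2.124 μm/a
  mass loss = 2.124 μm/a × 7.14 g/cm³ = 15.17 g·m⁻²·a⁻¹
Ordering by g·m⁻²·a⁻¹: copper (20.4) > zinc (15.2)

copper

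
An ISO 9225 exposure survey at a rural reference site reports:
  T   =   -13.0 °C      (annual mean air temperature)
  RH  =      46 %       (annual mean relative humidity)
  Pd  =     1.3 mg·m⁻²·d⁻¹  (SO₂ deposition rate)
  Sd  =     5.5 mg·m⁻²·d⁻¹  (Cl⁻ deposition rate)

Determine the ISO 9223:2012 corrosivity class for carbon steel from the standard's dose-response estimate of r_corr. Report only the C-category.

C1

carbon steel: f(T) = +0.150·(T−10) [T≤10 °C] = -3.4500
  sulphur-dioxide contribution → 0.1616 μm/a
  chloride contribution → 0.7963 μm/a
  total first-year rate 0.9579 μm/a
0.958 μm/a falls in (0, 1.3] for carbon steel → category C1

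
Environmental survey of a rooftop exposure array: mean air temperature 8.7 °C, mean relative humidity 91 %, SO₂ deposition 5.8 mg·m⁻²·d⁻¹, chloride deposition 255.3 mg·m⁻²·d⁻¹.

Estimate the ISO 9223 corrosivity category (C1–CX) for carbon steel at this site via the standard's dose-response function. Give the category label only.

C5

carbon steel: f(T) = +0.150·(T−10) [T≤10 °C] = -0.1950
  Pd branch = 1.77·Pd^0.52·e^(0.02·RH+f) = 22.42 μm/a
  Sd branch = 0.102·Sd^0.62·e^(0.033·RH+0.04·T) = 90.43 μm/a
  sum: 22.42 + 90.43 → r_corr = 112.8 μm/a
113 μm/a falls in (80, 200] for carbon steel → category C5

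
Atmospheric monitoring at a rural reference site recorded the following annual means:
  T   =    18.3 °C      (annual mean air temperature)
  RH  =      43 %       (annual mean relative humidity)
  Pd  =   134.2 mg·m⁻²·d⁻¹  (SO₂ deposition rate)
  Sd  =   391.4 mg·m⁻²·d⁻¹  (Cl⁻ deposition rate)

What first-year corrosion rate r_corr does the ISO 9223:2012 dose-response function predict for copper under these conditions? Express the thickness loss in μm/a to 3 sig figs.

copper: f(T) = -0.080·(T−10) [T>10 °C] = -0.6640
  sulphur-dioxide contribution → 0.1233 μm/a
  chloride contribution → 0.5922 μm/a
  total first-year rate 0.7155 μm/a

r_corr = 0.715 μm/a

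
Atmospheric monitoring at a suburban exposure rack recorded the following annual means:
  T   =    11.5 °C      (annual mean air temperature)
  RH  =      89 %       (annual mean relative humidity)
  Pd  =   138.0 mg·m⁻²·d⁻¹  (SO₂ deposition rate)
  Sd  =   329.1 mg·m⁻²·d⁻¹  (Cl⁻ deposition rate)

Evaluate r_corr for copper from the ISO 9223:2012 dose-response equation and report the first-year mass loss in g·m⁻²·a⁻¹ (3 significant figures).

r_corr = 47.9 g·m⁻²·a⁻¹

copper: temperature factor f = -0.080·(1.5) = -0.1200
  Pd branch = 0.0053·Pd^0.26·e^(0.059·RH+f) = 3.229 μm/a
  Cl⁻ term: 0.01025·329.1^0.27·exp(0.036·89+0.049·11.5) = 2.121
  sum: 3.229 + 2.121 → r_corr = 5.35 μm/a
Convert to mass loss: 5.35 μm/a × 8.96 g/cm³ = 47.93 g·m⁻²·a⁻¹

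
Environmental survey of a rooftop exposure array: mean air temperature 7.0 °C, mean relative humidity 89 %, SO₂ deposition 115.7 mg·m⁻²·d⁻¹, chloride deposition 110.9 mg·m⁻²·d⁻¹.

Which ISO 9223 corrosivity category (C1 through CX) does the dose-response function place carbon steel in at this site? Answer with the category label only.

carbon steel: f(T) = +0.150·(T−10) [T≤10 °C] = -0.4500
  Pd branch = 1.77·Pd^0.52·e^(0.02·RH+f) = 79.16 μm/a
  Cl⁻ term: 0.102·110.9^0.62·exp(0.033·89+0.04·7.0) = 47.16
  r_corr = 79.16 + 47.16 = 126.3 μm/a
ISO 9223 Table 2 (carbon steel): 80 < 126 ≤ 200 μm/a ⇒ C5

C5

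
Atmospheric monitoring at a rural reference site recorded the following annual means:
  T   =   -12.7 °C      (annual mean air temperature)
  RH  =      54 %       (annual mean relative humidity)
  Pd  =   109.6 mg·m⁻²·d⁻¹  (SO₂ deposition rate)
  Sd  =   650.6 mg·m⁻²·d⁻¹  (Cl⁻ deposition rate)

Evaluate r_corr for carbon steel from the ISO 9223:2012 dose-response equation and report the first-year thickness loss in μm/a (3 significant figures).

r_corr = 22.2 μm/a

carbon steel: f(T) = +0.150·(T−10) [T≤10 °C] = -3.4050
  Pd branch = 1.77·Pd^0.52·e^(0.02·RH+f) = 1.99 μm/a
  Sd branch = 0.102·Sd^0.62·e^(0.033·RH+0.04·T) = 20.24 μm/a
  r_corr = 1.99 + 20.24 = 22.23 μm/a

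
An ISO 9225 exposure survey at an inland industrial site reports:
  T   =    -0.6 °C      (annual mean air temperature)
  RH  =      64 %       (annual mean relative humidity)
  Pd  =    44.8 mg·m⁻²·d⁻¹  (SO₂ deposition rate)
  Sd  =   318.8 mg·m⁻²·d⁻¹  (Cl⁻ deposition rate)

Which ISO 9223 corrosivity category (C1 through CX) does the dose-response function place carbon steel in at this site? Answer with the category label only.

carbon steel: T≤10 °C ⇒ hinge +0.150·(-0.6−10) = -1.5900
  Pd branch = 1.77·Pd^0.52·e^(0.02·RH+f) = 9.376 μm/a
  Sd branch = 0.102·Sd^0.62·e^(0.033·RH+0.04·T) = 29.35 μm/a
  r_corr = 9.376 + 29.35 = 38.72 μm/a
ISO 9223 Table 2 (carbon steel): 25 < 38.7 ≤ 50 μm/a ⇒ C3

C3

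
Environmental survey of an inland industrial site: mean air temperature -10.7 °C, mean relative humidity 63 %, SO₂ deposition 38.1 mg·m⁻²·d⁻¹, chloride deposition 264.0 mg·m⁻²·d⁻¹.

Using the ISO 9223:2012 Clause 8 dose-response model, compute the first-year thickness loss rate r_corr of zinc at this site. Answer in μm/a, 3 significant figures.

r_corr = 0.809 μm/a

zinc: T≤10 °C ⇒ hinge +0.038·(-10.7−10) = -0.7866
  sulphur-dioxide contribution → 0.5286 μm/a
  chloride contribution → 0.2801 μm/a
  total first-year rate 0.8087 μm/a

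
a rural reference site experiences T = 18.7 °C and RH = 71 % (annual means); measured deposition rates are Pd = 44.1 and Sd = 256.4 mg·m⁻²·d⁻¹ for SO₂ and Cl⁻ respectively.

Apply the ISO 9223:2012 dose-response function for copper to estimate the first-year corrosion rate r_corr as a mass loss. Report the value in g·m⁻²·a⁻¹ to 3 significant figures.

r_corr = 17.4 g·m⁻²·a⁻¹

copper: f(T) = -0.080·(T−10) [T>10 °C] = -0.6960
  SO₂ term: 0.0053·44.1^0.26·exp(0.059·71-0.6960) = 0.4665
  Cl⁻ term: 0.01025·256.4^0.27·exp(0.036·71+0.049·18.7) = 1.476
  r_corr = 0.4665 + 1.476 = 1.943 μm/a
Convert to mass loss: 1.943 μm/a × 8.96 g/cm³ = 17.41 g·m⁻²·a⁻¹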